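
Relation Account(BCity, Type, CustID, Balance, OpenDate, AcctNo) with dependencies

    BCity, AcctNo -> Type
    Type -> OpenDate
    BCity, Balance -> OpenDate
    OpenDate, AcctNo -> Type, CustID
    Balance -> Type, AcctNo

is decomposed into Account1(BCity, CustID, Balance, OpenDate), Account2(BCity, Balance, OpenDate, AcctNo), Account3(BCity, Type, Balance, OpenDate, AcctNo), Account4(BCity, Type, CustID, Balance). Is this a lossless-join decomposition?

Yes

Chase test. Columns are BCity, Type, CustID, Balance, OpenDate, AcctNo; row i has aⱼ where attribute j ∈ Accounti, else bᵢⱼ.
Initial tableau (one row per fragment):
  row 1: a1 b12 a3 a4 a5 b16
  row 2: a1 b22 b23 a4 a5 a6
  row 3: a1 a2 b33 a4 a5 a6
  row 4: a1 a2 a3 a4 b45 b46
Rows 2 and 3 agree on BCity, AcctNo; apply BCity, AcctNo→Type and equate their Type entries.
Rows 2 and 4 agree on Type; apply Type→OpenDate and equate their OpenDate entries.
Rows 2 and 3 agree on OpenDate, AcctNo; apply OpenDate, AcctNo→Type, CustID and equate their Type, CustID entries.
Rows 1 and 2 agree on Balance; apply Balance→Type, AcctNo and equate their Type, AcctNo entries.
Rows 1 and 4 agree on Balance; apply Balance→Type, AcctNo and equate their Type, AcctNo entries.
Rows 1 and 2 agree on OpenDate, AcctNo; apply OpenDate, AcctNo→Type, CustID and equate their Type, CustID entries.
Row 1 is now all distinguished symbols — the join is lossless.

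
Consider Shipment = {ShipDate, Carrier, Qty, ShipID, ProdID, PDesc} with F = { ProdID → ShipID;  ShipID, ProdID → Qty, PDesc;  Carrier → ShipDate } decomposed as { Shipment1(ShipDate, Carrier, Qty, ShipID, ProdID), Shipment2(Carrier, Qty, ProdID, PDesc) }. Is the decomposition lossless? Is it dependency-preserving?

Lossless test: (Carrier, Qty, ProdID)⁺ = {ShipDate, Carrier, Qty, ShipID, ProdID, PDesc}, which contains all of one fragment — lossless.
Dependency preservation: ShipID, ProdID → Qty, PDesc is not contained in any single fragment, but the restricted closure of its left-hand side across the fragments still reaches the right-hand side; the remaining FDs each lie inside some fragment. All dependencies are preserved.

lossless and dependency-preserving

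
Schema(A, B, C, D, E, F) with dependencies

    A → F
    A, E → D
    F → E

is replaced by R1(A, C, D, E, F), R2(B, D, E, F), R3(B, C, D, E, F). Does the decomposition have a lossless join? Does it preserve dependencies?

lossy but dependency-preserving

Lossless test (chase): applying each FD to every pair of rows produces no changes in the tableau, so no row becomes fully distinguished — the join is lossy.
Dependency preservation: every FD's attributes lie within a single fragment, so each can be enforced locally — preserved.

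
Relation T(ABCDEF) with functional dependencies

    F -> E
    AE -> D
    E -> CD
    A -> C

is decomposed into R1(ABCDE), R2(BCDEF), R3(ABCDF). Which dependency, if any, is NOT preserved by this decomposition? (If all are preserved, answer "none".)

F → E lies within R2.
AE → D lies within R1.
E → CD lies within R1.
A → C lies within R1.
Every dependency is enforceable on the fragments, so the decomposition is dependency-preserving.

none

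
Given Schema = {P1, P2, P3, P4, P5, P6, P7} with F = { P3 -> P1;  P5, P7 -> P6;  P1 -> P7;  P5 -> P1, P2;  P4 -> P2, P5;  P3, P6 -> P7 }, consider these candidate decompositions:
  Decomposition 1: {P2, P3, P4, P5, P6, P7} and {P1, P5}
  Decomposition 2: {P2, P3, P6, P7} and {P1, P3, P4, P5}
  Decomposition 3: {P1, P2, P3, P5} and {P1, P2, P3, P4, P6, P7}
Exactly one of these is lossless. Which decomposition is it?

Decomposition 1

Decomposition 1: common = {P5}, closure = {P1, P2, P5, P6, P7} → lossless.
Decomposition 2: common = {P3}, closure = {P1, P3, P7} → lossy.
Decomposition 3: common = {P1, P2, P3}, closure = {P1, P2, P3, P7} → lossy.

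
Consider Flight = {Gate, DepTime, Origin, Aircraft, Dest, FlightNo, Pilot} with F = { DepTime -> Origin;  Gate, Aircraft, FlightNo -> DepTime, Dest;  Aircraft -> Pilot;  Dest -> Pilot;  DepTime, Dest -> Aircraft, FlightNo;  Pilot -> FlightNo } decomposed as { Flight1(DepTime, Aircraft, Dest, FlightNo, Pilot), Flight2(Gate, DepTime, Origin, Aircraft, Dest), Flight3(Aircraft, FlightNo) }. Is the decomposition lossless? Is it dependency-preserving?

lossless and dependency-preserving

Lossless test (chase): Rows 1 and 2 agree on DepTime; apply DepTime→Origin and equate their Origin entries. Rows 1 and 2 agree on Aircraft; apply Aircraft→Pilot and equate their Pilot entries. Rows 1 and 3 agree on Aircraft; apply Aircraft→Pilot and equate their Pilot entries. Rows 1 and 2 agree on DepTime, Dest; apply DepTime, Dest→Aircraft, FlightNo and equate their Aircraft, FlightNo entries. Row 2 is now all distinguished symbols — the join is lossless.
Dependency preservation: Gate, Aircraft, FlightNo → DepTime, Dest is not contained in any single fragment, but the restricted closure of its left-hand side across the fragments still reaches the right-hand side; the remaining FDs each lie inside some fragment. All dependencies are preserved.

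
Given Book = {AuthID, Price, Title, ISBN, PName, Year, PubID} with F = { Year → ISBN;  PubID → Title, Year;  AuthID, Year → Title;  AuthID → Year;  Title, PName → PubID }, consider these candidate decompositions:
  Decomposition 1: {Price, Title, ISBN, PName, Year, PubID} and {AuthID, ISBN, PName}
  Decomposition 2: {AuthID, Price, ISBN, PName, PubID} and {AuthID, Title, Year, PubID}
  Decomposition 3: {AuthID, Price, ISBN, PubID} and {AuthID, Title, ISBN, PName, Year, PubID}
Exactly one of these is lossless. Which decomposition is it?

Decomposition 2

Decomposition 1: common = {ISBN, PName}, closure = {ISBN, PName} → lossy.
Decomposition 2: common = {AuthID, PubID}, closure = {AuthID, Title, ISBN, Year, PubID} → lossless.
Decomposition 3: common = {AuthID, ISBN, PubID}, closure = {AuthID, Title, ISBN, Year, PubID} → lossy.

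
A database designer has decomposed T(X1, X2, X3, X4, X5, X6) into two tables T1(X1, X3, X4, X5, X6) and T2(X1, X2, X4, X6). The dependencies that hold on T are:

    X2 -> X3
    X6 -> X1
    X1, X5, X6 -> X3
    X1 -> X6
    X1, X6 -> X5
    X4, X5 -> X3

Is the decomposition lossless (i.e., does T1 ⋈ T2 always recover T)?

Yes

Common attributes: T1 ∩ T2 = {X1, X4, X6}.
Closure of {X1, X4, X6}: X1, X6 → X5 applies, adding X5; X4, X5 → X3 applies, adding X3. So (X1, X4, X6)⁺ = {X1, X3, X4, X5, X6}.
This closure contains every attribute of T1, so T1 ∩ T2 → T1. The join is lossless.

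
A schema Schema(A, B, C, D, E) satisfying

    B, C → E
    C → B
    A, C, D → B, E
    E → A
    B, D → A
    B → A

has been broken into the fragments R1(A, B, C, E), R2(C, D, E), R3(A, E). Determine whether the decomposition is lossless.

Chase test. Columns are A, B, C, D, E; row i has aⱼ where attribute j ∈ Ri, else bᵢⱼ.
Initial tableau (one row per fragment):
  row 1: a1 a2 a3 b14 a5
  row 2: b21 b22 a3 a4 a5
  row 3: a1 b32 b33 b34 a5
Rows 1 and 2 agree on C; apply C→B and equate their B entries.
Rows 1 and 2 agree on E; apply E→A and equate their A entries.
Row 2 is now all distinguished symbols — the join is lossless.

Yes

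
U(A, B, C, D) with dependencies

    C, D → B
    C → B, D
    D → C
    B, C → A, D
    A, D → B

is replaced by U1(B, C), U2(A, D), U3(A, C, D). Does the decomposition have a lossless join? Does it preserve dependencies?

Lossless test (chase): Rows 1 and 3 agree on C; apply C→B, D and equate their B, D entries. Rows 1 and 2 agree on D; apply D→C and equate their C entries. Rows 1 and 3 agree on B, C; apply B, C→A, D and equate their A, D entries. Rows 1 and 2 agree on A, D; apply A, D→B and equate their B entries. Row 1 is now all distinguished symbols — the join is lossless.
Dependency preservation: C, D → B; C → B, D; B, C → A, D; A, D → B are not contained in any single fragment, but the restricted closure of each left-hand side across the fragments still reaches the right-hand side; the remaining FDs each lie inside some fragment. All dependencies are preserved.

lossless and dependency-preserving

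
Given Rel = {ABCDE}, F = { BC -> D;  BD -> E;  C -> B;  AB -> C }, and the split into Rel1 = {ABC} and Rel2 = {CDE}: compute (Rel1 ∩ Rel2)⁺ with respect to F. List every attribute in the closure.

BCDE

Rel1 ∩ Rel2 = {C}.
C → B applies, adding B
BC → D applies, adding D
BD → E applies, adding E
Closure: {BCDE}.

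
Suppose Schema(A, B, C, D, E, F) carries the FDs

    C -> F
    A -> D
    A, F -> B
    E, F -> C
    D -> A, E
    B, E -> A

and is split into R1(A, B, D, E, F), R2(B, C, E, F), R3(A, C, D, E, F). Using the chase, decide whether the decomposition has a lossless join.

Chase test. Columns are A, B, C, D, E, F; row i has aⱼ where attribute j ∈ Ri, else bᵢⱼ.
Initial tableau (one row per fragment):
  row 1: a1 a2 b13 a4 a5 a6
  row 2: b21 a2 a3 b24 a5 a6
  row 3: a1 b32 a3 a4 a5 a6
Rows 1 and 3 agree on A, F; apply A, F→B and equate their B entries.
Rows 1 and 2 agree on E, F; apply E, F→C and equate their C entries.
Rows 1 and 2 agree on B, E; apply B, E→A and equate their A entries.
Rows 1 and 2 agree on A; apply A→D and equate their D entries.
Row 1 is now all distinguished symbols — the join is lossless.

Yes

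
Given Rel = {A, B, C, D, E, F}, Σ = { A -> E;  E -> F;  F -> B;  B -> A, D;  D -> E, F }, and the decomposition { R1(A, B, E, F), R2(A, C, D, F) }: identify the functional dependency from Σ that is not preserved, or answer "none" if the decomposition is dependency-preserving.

A → E lies within R1.
E → F lies within R1.
F → B lies within R1.
B → A, D: restricted closure across fragments reaches A, D.
D → E, F: restricted closure across fragments reaches E, F.
Every dependency is enforceable on the fragments, so the decomposition is dependency-preserving.

none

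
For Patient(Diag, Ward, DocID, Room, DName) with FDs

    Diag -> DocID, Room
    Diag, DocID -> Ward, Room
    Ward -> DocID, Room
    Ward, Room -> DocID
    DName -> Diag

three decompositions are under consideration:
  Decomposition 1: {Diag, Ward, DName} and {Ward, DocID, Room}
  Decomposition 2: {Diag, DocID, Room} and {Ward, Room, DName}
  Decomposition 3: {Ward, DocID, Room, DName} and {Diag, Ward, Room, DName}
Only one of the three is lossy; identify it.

Decomposition 2

Decomposition 1: common = {Ward}, closure = {Ward, DocID, Room} → lossless.
Decomposition 2: common = {Room}, closure = {Room} → lossy.
Decomposition 3: common = {Ward, Room, DName}, closure = {Diag, Ward, DocID, Room, DName} → lossless.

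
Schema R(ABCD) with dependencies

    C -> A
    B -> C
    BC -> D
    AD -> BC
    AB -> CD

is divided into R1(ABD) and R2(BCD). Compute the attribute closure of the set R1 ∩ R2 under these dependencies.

ABCD

R1 ∩ R2 = {BD}.
B → C applies, adding C
C → A applies, adding A
Closure: {ABCD}.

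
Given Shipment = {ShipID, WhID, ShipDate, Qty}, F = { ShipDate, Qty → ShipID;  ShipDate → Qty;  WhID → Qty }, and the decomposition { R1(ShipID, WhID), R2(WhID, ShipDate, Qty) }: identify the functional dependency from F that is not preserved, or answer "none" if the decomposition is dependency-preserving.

Check ShipDate, Qty → ShipID: no single fragment contains all of {ShipID, ShipDate, Qty}, and the restricted closure of {ShipDate, Qty} across the fragments never reaches {ShipID}.
ShipDate → Qty is preserved.
WhID → Qty is preserved.

ShipDate, Qty → ShipID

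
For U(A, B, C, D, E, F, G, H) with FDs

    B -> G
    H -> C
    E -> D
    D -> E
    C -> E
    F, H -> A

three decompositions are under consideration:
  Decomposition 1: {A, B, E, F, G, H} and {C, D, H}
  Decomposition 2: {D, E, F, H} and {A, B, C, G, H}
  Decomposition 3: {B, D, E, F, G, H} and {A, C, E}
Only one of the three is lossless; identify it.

Decomposition 1

Decomposition 1: common = {H}, closure = {C, D, E, H} → lossless.
Decomposition 2: common = {H}, closure = {C, D, E, H} → lossy.
Decomposition 3: common = {E}, closure = {D, E} → lossy.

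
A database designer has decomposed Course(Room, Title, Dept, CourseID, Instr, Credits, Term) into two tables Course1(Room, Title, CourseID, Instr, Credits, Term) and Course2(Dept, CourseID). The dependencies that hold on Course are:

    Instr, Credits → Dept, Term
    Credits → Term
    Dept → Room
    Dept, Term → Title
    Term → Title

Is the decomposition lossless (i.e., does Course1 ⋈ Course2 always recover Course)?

Common attributes: Course1 ∩ Course2 = {CourseID}.
No dependency enlarges {CourseID}, so (CourseID)⁺ = {CourseID}.
The closure contains neither all of Course1 = {Room, Title, CourseID, Instr, Credits, Term} nor all of Course2 = {Dept, CourseID}, so the common attributes are not a superkey of either fragment. The join is lossy.

No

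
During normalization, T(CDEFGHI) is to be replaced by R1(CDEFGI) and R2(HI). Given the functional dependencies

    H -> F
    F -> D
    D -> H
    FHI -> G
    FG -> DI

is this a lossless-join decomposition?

Common attributes: R1 ∩ R2 = {I}.
No dependency enlarges {I}, so (I)⁺ = {I}.
The closure contains neither all of R1 = {CDEFGI} nor all of R2 = {HI}, so the common attributes are not a superkey of either fragment. The join is lossy.

No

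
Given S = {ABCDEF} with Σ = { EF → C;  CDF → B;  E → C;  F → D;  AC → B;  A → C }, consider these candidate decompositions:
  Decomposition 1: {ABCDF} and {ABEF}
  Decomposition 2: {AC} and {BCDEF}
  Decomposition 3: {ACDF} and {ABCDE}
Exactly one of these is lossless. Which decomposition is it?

Decomposition 1: common = {ABF}, closure = {ABCDF} → lossless.
Decomposition 2: common = {C}, closure = {C} → lossy.
Decomposition 3: common = {ACD}, closure = {ABCD} → lossy.

Decomposition 1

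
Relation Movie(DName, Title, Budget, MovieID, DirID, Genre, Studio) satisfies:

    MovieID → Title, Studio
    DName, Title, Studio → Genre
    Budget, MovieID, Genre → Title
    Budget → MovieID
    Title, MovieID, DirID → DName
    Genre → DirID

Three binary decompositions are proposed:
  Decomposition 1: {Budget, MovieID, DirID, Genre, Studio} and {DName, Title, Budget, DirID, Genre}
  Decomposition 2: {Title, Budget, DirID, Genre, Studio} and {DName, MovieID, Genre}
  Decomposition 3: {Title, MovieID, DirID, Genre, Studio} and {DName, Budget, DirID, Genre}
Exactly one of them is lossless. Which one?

Decomposition 1: common = {Budget, DirID, Genre}, closure = {DName, Title, Budget, MovieID, DirID, Genre, Studio} → lossless.
Decomposition 2: common = {Genre}, closure = {DirID, Genre} → lossy.
Decomposition 3: common = {DirID, Genre}, closure = {DirID, Genre} → lossy.

Decomposition 1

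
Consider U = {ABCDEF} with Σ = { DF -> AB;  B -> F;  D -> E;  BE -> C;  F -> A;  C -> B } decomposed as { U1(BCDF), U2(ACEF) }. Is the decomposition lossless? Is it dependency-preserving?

Lossless test: (CF)⁺ = {ABCF}, which is a superkey of neither fragment — lossy.
Dependency preservation: the restricted closure of {D} across the fragments never reaches {E}, so D → E cannot be enforced without a join — not preserved.

lossy and not dependency-preserving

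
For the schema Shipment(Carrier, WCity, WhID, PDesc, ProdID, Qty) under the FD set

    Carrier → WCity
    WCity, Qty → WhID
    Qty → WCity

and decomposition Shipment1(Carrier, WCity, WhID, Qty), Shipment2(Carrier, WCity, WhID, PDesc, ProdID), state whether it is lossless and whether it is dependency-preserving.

lossy but dependency-preserving

Lossless test: (Carrier, WCity, WhID)⁺ = {Carrier, WCity, WhID}, which is a superkey of neither fragment — lossy.
Dependency preservation: every FD's attributes lie within a single fragment, so each can be enforced locally — preserved.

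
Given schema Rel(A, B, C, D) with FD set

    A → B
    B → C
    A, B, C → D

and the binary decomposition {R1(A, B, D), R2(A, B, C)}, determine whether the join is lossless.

Common attributes: R1 ∩ R2 = {A, B}.
Closure of {A, B}: B → C applies, adding C; A, B, C → D applies, adding D. So (A, B)⁺ = {A, B, C, D}.
This closure contains every attribute of R1, so R1 ∩ R2 → R1. The join is lossless.

Yes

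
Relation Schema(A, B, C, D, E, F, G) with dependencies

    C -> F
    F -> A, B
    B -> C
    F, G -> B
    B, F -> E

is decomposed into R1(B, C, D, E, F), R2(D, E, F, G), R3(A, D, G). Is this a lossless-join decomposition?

No

Chase test. Columns are A, B, C, D, E, F, G; row i has aⱼ where attribute j ∈ Ri, else bᵢⱼ.
Initial tableau (one row per fragment):
  row 1: b11 a2 a3 a4 a5 a6 b17
  row 2: b21 b22 b23 a4 a5 a6 a7
  row 3: a1 b32 b33 a4 b35 b36 a7
Rows 1 and 2 agree on F; apply F→A, B and equate their A, B entries.
Rows 1 and 2 agree on B; apply B→C and equate their C entries.
No row becomes fully distinguished — the join is lossy.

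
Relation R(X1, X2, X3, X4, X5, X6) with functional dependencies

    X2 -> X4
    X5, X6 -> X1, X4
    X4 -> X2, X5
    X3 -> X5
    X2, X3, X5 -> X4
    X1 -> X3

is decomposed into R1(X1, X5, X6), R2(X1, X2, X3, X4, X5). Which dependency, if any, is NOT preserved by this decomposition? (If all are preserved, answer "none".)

Check X5, X6 → X1, X4: no single fragment contains all of {X1, X4, X5, X6}, and the restricted closure of {X5, X6} across the fragments never reaches {X1, X4}.
X2 → X4 is preserved.
X4 → X2, X5 is preserved.
X3 → X5 is preserved.
X2, X3, X5 → X4 is preserved.
X1 → X3 is preserved.

X5, X6 -> X1, X4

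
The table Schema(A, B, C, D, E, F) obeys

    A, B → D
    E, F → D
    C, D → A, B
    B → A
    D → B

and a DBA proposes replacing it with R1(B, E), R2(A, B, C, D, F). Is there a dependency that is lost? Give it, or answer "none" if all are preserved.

Check E, F → D: no single fragment contains all of {D, E, F}, and the restricted closure of {E, F} across the fragments never reaches {D}.
A, B → D is preserved.
C, D → A, B is preserved.
B → A is preserved.
D → B is preserved.

E, F → D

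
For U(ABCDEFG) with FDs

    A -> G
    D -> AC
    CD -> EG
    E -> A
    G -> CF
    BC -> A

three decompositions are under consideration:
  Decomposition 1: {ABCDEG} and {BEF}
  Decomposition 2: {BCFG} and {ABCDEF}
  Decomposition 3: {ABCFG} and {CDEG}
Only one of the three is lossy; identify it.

Decomposition 1: common = {BE}, closure = {ABCEFG} → lossless.
Decomposition 2: common = {BCF}, closure = {ABCFG} → lossless.
Decomposition 3: common = {CG}, closure = {CFG} → lossy.

Decomposition 3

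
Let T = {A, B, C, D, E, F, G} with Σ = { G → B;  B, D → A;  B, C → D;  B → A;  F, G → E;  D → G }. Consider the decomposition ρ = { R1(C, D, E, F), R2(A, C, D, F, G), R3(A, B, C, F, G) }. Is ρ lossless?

Chase test. Columns are A, B, C, D, E, F, G; row i has aⱼ where attribute j ∈ Ri, else bᵢⱼ.
Initial tableau (one row per fragment):
  row 1: b11 b12 a3 a4 a5 a6 b17
  row 2: a1 b22 a3 a4 b25 a6 a7
  row 3: a1 a2 a3 b34 b35 a6 a7
Rows 2 and 3 agree on G; apply G→B and equate their B entries.
Rows 2 and 3 agree on B, C; apply B, C→D and equate their D entries.
Rows 2 and 3 agree on F, G; apply F, G→E and equate their E entries.
Rows 1 and 2 agree on D; apply D→G and equate their G entries.
Rows 1 and 2 agree on G; apply G→B and equate their B entries.
Rows 1 and 2 agree on B, D; apply B, D→A and equate their A entries.
Rows 1 and 2 agree on F, G; apply F, G→E and equate their E entries.
Row 1 is now all distinguished symbols — the join is lossless.

Yes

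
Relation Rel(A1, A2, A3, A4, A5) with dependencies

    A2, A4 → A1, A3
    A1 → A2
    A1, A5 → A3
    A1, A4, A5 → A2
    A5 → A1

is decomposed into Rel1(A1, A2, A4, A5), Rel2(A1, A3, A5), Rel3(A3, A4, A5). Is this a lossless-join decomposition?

Chase test. Columns are A1, A2, A3, A4, A5; row i has aⱼ where attribute j ∈ Reli, else bᵢⱼ.
Initial tableau (one row per fragment):
  row 1: a1 a2 b13 a4 a5
  row 2: a1 b22 a3 b24 a5
  row 3: b31 b32 a3 a4 a5
Rows 1 and 2 agree on A1; apply A1→A2 and equate their A2 entries.
Rows 1 and 2 agree on A1, A5; apply A1, A5→A3 and equate their A3 entries.
Rows 1 and 3 agree on A5; apply A5→A1 and equate their A1 entries.
Rows 1 and 3 agree on A1; apply A1→A2 and equate their A2 entries.
Row 1 is now all distinguished symbols — the join is lossless.

Yes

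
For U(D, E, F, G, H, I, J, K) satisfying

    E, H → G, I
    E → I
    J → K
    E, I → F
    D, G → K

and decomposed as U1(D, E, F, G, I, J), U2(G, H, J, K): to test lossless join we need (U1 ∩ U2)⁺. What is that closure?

U1 ∩ U2 = {G, J}.
J → K applies, adding K
Closure: {G, J, K}.

G, J, K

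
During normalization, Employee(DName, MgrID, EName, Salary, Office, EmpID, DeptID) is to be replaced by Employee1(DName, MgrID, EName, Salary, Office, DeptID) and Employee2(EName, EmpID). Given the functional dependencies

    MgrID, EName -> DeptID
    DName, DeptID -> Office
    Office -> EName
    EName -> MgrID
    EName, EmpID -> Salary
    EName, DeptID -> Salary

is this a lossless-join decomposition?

Common attributes: Employee1 ∩ Employee2 = {EName}.
Closure of {EName}: EName → MgrID applies, adding MgrID; MgrID, EName → DeptID applies, adding DeptID; EName, DeptID → Salary applies, adding Salary. So (EName)⁺ = {MgrID, EName, Salary, DeptID}.
The closure contains neither all of Employee1 = {DName, MgrID, EName, Salary, Office, DeptID} nor all of Employee2 = {EName, EmpID}, so the common attributes are not a superkey of either fragment. The join is lossy.

No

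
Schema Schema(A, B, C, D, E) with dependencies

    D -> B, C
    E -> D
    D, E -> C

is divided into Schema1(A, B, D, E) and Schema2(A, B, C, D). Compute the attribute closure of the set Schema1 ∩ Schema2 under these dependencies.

A, B, C, D

Schema1 ∩ Schema2 = {A, B, D}.
D → B, C applies, adding C
Closure: {A, B, C, D}.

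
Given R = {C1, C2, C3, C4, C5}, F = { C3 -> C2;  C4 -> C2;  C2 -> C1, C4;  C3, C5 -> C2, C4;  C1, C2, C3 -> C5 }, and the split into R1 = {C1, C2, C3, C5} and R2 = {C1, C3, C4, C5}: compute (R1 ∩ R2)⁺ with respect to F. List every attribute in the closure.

R1 ∩ R2 = {C1, C3, C5}.
C3 → C2 applies, adding C2
C2 → C1, C4 applies, adding C4
Closure: {C1, C2, C3, C4, C5}.

C1, C2, C3, C4, C5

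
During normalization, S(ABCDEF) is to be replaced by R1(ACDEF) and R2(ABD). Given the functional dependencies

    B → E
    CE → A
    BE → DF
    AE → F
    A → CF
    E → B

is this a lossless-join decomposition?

Common attributes: R1 ∩ R2 = {AD}.
Closure of {AD}: A → CF applies, adding CF. So (AD)⁺ = {ACDF}.
The closure contains neither all of R1 = {ACDEF} nor all of R2 = {ABD}, so the common attributes are not a superkey of either fragment. The join is lossy.

No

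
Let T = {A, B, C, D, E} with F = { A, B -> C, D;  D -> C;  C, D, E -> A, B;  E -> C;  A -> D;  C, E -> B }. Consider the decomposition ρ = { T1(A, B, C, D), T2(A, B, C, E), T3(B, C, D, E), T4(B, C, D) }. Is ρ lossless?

Yes

Chase test. Columns are A, B, C, D, E; row i has aⱼ where attribute j ∈ Ti, else bᵢⱼ.
Initial tableau (one row per fragment):
  row 1: a1 a2 a3 a4 b15
  row 2: a1 a2 a3 b24 a5
  row 3: b31 a2 a3 a4 a5
  row 4: b41 a2 a3 a4 b45
Rows 1 and 2 agree on A, B; apply A, B→C, D and equate their C, D entries.
Rows 2 and 3 agree on C, D, E; apply C, D, E→A, B and equate their A, B entries.
Row 2 is now all distinguished symbols — the join is lossless.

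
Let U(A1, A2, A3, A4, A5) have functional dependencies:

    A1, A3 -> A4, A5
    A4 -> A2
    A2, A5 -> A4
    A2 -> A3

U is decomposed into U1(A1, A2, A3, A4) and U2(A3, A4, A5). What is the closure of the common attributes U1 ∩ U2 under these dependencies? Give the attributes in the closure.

U1 ∩ U2 = {A3, A4}.
A4 → A2 applies, adding A2
Closure: {A2, A3, A4}.

A2, A3, A4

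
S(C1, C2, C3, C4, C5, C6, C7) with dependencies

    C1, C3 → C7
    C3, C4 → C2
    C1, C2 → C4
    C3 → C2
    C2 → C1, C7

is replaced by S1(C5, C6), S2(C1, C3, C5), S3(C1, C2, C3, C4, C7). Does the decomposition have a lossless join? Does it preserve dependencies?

lossy but dependency-preserving

Lossless test (chase): Rows 2 and 3 agree on C1, C3; apply C1, C3→C7 and equate their C7 entries. Rows 2 and 3 agree on C3; apply C3→C2 and equate their C2 entries. Rows 2 and 3 agree on C1, C2; apply C1, C2→C4 and equate their C4 entries. No row becomes fully distinguished — the join is lossy.
Dependency preservation: every FD's attributes lie within a single fragment, so each can be enforced locally — preserved.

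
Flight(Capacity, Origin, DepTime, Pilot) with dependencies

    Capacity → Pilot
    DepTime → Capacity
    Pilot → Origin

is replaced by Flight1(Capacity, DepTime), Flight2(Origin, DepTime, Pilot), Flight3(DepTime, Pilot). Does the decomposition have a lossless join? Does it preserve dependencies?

Lossless test (chase): Rows 1 and 2 agree on DepTime; apply DepTime→Capacity and equate their Capacity entries. Rows 1 and 3 agree on DepTime; apply DepTime→Capacity and equate their Capacity entries. Rows 2 and 3 agree on Pilot; apply Pilot→Origin and equate their Origin entries. Rows 1 and 2 agree on Capacity; apply Capacity→Pilot and equate their Pilot entries. Rows 1 and 2 agree on Pilot; apply Pilot→Origin and equate their Origin entries. Row 1 is now all distinguished symbols — the join is lossless.
Dependency preservation: the restricted closure of {Capacity} across the fragments never reaches {Pilot}, so Capacity → Pilot cannot be enforced without a join — not preserved.

lossless but not dependency-preserving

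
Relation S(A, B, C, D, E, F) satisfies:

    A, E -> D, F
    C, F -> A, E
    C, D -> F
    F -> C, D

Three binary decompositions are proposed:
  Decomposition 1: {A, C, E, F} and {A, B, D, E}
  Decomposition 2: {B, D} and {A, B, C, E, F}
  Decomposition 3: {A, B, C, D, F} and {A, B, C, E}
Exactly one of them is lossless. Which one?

Decomposition 1: common = {A, E}, closure = {A, C, D, E, F} → lossless.
Decomposition 2: common = {B}, closure = {B} → lossy.
Decomposition 3: common = {A, B, C}, closure = {A, B, C} → lossy.

Decomposition 1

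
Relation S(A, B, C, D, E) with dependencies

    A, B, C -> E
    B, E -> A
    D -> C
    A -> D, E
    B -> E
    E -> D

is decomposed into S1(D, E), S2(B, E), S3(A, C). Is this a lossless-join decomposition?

No

Chase test. Columns are A, B, C, D, E; row i has aⱼ where attribute j ∈ Si, else bᵢⱼ.
Initial tableau (one row per fragment):
  row 1: b11 b12 b13 a4 a5
  row 2: b21 a2 b23 b24 a5
  row 3: a1 b32 a3 b34 b35
Rows 1 and 2 agree on E; apply E→D and equate their D entries.
Rows 1 and 2 agree on D; apply D→C and equate their C entries.
No row becomes fully distinguished — the join is lossy.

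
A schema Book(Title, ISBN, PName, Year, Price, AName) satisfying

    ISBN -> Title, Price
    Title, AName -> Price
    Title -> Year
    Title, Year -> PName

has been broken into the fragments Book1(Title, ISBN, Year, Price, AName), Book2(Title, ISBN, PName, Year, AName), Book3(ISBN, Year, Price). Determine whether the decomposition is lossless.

Yes

Chase test. Columns are Title, ISBN, PName, Year, Price, AName; row i has aⱼ where attribute j ∈ Booki, else bᵢⱼ.
Initial tableau (one row per fragment):
  row 1: a1 a2 b13 a4 a5 a6
  row 2: a1 a2 a3 a4 b25 a6
  row 3: b31 a2 b33 a4 a5 b36
Rows 1 and 2 agree on ISBN; apply ISBN→Title, Price and equate their Title, Price entries.
Rows 1 and 3 agree on ISBN; apply ISBN→Title, Price and equate their Title, Price entries.
Rows 1 and 2 agree on Title, Year; apply Title, Year→PName and equate their PName entries.
Rows 1 and 3 agree on Title, Year; apply Title, Year→PName and equate their PName entries.
Row 1 is now all distinguished symbols — the join is lossless.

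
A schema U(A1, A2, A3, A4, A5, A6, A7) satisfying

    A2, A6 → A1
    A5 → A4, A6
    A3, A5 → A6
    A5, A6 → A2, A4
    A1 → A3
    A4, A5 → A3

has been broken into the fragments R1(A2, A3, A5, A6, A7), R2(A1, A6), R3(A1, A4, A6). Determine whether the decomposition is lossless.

Chase test. Columns are A1, A2, A3, A4, A5, A6, A7; row i has aⱼ where attribute j ∈ Ri, else bᵢⱼ.
Initial tableau (one row per fragment):
  row 1: b11 a2 a3 b14 a5 a6 a7
  row 2: a1 b22 b23 b24 b25 a6 b27
  row 3: a1 b32 b33 a4 b35 a6 b37
Rows 2 and 3 agree on A1; apply A1→A3 and equate their A3 entries.
No row becomes fully distinguished — the join is lossy.

No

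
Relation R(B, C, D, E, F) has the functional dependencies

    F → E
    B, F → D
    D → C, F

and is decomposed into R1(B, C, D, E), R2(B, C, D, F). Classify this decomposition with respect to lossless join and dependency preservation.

lossless but not dependency-preserving

Lossless test: (B, C, D)⁺ = {B, C, D, E, F}, which contains all of one fragment — lossless.
Dependency preservation: the restricted closure of {F} across the fragments never reaches {E}, so F → E cannot be enforced without a join — not preserved.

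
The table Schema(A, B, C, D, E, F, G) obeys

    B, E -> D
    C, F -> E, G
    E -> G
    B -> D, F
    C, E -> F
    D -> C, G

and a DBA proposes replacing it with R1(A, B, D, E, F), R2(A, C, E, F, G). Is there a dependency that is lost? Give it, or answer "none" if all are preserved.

Check D → C, G: no single fragment contains all of {C, D, G}, and the restricted closure of {D} across the fragments never reaches {C, G}.
B, E → D is preserved.
C, F → E, G is preserved.
E → G is preserved.
B → D, F is preserved.
C, E → F is preserved.

D -> C, G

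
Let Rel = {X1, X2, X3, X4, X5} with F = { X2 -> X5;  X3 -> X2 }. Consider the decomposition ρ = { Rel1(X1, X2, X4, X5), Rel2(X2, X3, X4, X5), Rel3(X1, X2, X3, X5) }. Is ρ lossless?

No

Chase test. Columns are X1, X2, X3, X4, X5; row i has aⱼ where attribute j ∈ Reli, else bᵢⱼ.
Initial tableau (one row per fragment):
  row 1: a1 a2 b13 a4 a5
  row 2: b21 a2 a3 a4 a5
  row 3: a1 a2 a3 b34 a5
No row becomes fully distinguished — the join is lossy.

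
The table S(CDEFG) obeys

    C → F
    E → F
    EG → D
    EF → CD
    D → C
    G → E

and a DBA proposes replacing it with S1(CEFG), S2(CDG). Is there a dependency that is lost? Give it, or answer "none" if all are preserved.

EF → CD

Check EF → CD: no single fragment contains all of {CDEF}, and the restricted closure of {EF} across the fragments never reaches {CD}.
C → F is preserved.
E → F is preserved.
EG → D is preserved.
D → C is preserved.
G → E is preserved.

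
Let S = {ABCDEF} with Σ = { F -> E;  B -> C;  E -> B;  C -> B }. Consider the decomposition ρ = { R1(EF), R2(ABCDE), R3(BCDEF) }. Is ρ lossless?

No

Chase test. Columns are ABCDEF; row i has aⱼ where attribute j ∈ Ri, else bᵢⱼ.
Initial tableau (one row per fragment):
  row 1: b11 b12 b13 b14 a5 a6
  row 2: a1 a2 a3 a4 a5 b26
  row 3: b31 a2 a3 a4 a5 a6
Rows 1 and 2 agree on E; apply E→B and equate their B entries.
Rows 1 and 2 agree on B; apply B→C and equate their C entries.
No row becomes fully distinguished — the join is lossy.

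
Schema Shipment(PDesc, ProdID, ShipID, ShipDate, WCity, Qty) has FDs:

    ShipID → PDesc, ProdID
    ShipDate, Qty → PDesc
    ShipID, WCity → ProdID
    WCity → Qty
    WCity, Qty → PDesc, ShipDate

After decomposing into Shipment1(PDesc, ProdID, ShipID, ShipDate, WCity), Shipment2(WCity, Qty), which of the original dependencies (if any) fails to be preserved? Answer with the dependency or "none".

Check ShipDate, Qty → PDesc: no single fragment contains all of {PDesc, ShipDate, Qty}, and the restricted closure of {ShipDate, Qty} across the fragments never reaches {PDesc}.
ShipID → PDesc, ProdID is preserved.
ShipID, WCity → ProdID is preserved.
WCity → Qty is preserved.
WCity, Qty → PDesc, ShipDate is preserved.

ShipDate, Qty → PDesc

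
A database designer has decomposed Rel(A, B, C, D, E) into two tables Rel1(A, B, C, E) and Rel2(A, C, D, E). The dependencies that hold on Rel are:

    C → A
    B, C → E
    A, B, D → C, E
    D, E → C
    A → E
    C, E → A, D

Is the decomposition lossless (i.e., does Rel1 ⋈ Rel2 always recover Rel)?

Yes

Common attributes: Rel1 ∩ Rel2 = {A, C, E}.
Closure of {A, C, E}: C, E → A, D applies, adding D. So (A, C, E)⁺ = {A, C, D, E}.
This closure contains every attribute of Rel2, so Rel1 ∩ Rel2 → Rel2. The join is lossless.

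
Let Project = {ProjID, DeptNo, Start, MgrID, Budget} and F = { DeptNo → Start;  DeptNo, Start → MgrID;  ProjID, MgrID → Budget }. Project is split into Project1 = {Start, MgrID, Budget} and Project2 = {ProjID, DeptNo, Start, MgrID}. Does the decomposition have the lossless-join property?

No

Common attributes: Project1 ∩ Project2 = {Start, MgrID}.
No dependency enlarges {Start, MgrID}, so (Start, MgrID)⁺ = {Start, MgrID}.
The closure contains neither all of Project1 = {Start, MgrID, Budget} nor all of Project2 = {ProjID, DeptNo, Start, MgrID}, so the common attributes are not a superkey of either fragment. The join is lossy.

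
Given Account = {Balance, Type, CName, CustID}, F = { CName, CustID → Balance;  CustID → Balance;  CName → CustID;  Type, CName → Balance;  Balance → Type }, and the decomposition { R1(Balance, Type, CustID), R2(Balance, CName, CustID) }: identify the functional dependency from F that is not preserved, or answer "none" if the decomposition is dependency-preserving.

none

CName, CustID → Balance lies within R2.
CustID → Balance lies within R1.
CName → CustID lies within R2.
Type, CName → Balance: restricted closure across fragments reaches Balance.
Balance → Type lies within R1.
Every dependency is enforceable on the fragments, so the decomposition is dependency-preserving.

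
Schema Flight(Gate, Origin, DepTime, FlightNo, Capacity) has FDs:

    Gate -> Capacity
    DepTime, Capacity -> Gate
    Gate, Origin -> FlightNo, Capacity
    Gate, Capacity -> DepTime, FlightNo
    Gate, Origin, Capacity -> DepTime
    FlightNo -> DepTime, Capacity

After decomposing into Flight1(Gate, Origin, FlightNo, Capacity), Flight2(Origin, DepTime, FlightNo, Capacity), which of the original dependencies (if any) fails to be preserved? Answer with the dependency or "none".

Gate → Capacity lies within Flight1.
DepTime, Capacity → Gate: restricted closure across fragments reaches Gate.
Gate, Origin → FlightNo, Capacity lies within Flight1.
Gate, Capacity → DepTime, FlightNo: restricted closure across fragments reaches DepTime, FlightNo.
Gate, Origin, Capacity → DepTime: restricted closure across fragments reaches DepTime.
FlightNo → DepTime, Capacity lies within Flight2.
Every dependency is enforceable on the fragments, so the decomposition is dependency-preserving.

none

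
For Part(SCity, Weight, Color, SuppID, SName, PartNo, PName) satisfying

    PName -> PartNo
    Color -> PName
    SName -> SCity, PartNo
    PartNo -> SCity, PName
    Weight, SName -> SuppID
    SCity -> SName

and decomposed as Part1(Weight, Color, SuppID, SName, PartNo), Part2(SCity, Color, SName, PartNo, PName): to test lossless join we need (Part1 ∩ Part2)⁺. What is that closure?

SCity, Color, SName, PartNo, PName

Part1 ∩ Part2 = {Color, SName, PartNo}.
Color → PName applies, adding PName
SName → SCity, PartNo applies, adding SCity
Closure: {SCity, Color, SName, PartNo, PName}.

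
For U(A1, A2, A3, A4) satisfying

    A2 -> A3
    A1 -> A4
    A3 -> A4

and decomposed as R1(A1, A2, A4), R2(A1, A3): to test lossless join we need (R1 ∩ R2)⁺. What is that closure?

R1 ∩ R2 = {A1}.
A1 → A4 applies, adding A4
Closure: {A1, A4}.

A1, A4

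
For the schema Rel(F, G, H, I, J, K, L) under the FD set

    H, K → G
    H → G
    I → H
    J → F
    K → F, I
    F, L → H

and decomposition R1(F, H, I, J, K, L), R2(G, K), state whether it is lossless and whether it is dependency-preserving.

Lossless test: (K)⁺ = {F, G, H, I, K}, which contains all of one fragment — lossless.
Dependency preservation: the restricted closure of {H} across the fragments never reaches {G}, so H → G cannot be enforced without a join — not preserved.

lossless but not dependency-preserving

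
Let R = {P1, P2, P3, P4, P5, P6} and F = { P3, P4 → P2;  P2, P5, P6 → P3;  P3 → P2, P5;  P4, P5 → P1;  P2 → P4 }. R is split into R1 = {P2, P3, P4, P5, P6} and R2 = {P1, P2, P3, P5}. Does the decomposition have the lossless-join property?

Yes

Common attributes: R1 ∩ R2 = {P2, P3, P5}.
Closure of {P2, P3, P5}: P2 → P4 applies, adding P4; P4, P5 → P1 applies, adding P1. So (P2, P3, P5)⁺ = {P1, P2, P3, P4, P5}.
This closure contains every attribute of R2, so R1 ∩ R2 → R2. The join is lossless.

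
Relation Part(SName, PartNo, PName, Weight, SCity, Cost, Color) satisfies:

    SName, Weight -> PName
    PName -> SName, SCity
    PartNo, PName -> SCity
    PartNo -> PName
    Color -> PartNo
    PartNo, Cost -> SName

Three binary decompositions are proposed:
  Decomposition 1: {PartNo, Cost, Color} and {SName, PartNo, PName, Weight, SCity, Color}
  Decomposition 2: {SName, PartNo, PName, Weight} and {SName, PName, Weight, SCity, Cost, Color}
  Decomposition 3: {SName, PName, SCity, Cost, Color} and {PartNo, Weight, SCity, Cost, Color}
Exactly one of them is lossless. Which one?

Decomposition 3

Decomposition 1: common = {PartNo, Color}, closure = {SName, PartNo, PName, SCity, Color} → lossy.
Decomposition 2: common = {SName, PName, Weight}, closure = {SName, PName, Weight, SCity} → lossy.
Decomposition 3: common = {SCity, Cost, Color}, closure = {SName, PartNo, PName, SCity, Cost, Color} → lossless.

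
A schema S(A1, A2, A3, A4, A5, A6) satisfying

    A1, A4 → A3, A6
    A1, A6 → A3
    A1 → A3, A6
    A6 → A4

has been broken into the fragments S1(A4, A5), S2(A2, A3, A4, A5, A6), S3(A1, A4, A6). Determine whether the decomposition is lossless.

Chase test. Columns are A1, A2, A3, A4, A5, A6; row i has aⱼ where attribute j ∈ Si, else bᵢⱼ.
Initial tableau (one row per fragment):
  row 1: b11 b12 b13 a4 a5 b16
  row 2: b21 a2 a3 a4 a5 a6
  row 3: a1 b32 b33 a4 b35 a6
No row becomes fully distinguished — the join is lossy.

No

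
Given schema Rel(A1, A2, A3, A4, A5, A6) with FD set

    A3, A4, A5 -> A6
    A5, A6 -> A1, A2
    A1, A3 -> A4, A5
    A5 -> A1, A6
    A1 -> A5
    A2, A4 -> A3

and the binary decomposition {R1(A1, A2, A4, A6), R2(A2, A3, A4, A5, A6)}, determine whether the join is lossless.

No

Common attributes: R1 ∩ R2 = {A2, A4, A6}.
Closure of {A2, A4, A6}: A2, A4 → A3 applies, adding A3. So (A2, A4, A6)⁺ = {A2, A3, A4, A6}.
The closure contains neither all of R1 = {A1, A2, A4, A6} nor all of R2 = {A2, A3, A4, A5, A6}, so the common attributes are not a superkey of either fragment. The join is lossy.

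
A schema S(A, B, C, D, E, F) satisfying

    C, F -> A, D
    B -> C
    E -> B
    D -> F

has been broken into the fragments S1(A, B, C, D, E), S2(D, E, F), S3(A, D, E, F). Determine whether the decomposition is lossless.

Chase test. Columns are A, B, C, D, E, F; row i has aⱼ where attribute j ∈ Si, else bᵢⱼ.
Initial tableau (one row per fragment):
  row 1: a1 a2 a3 a4 a5 b16
  row 2: b21 b22 b23 a4 a5 a6
  row 3: a1 b32 b33 a4 a5 a6
Rows 1 and 2 agree on E; apply E→B and equate their B entries.
Rows 1 and 3 agree on E; apply E→B and equate their B entries.
Rows 1 and 2 agree on D; apply D→F and equate their F entries.
Rows 1 and 2 agree on B; apply B→C and equate their C entries.
Rows 1 and 3 agree on B; apply B→C and equate their C entries.
Rows 1 and 2 agree on C, F; apply C, F→A, D and equate their A, D entries.
Row 1 is now all distinguished symbols — the join is lossless.

Yes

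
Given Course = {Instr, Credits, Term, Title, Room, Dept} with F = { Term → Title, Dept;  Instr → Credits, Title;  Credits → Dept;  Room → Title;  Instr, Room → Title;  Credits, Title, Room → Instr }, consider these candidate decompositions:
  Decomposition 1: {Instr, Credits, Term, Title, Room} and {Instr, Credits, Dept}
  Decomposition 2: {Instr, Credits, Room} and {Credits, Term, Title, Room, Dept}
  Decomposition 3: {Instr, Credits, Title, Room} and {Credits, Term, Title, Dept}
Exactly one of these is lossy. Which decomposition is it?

Decomposition 3

Decomposition 1: common = {Instr, Credits}, closure = {Instr, Credits, Title, Dept} → lossless.
Decomposition 2: common = {Credits, Room}, closure = {Instr, Credits, Title, Room, Dept} → lossless.
Decomposition 3: common = {Credits, Title}, closure = {Credits, Title, Dept} → lossy.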